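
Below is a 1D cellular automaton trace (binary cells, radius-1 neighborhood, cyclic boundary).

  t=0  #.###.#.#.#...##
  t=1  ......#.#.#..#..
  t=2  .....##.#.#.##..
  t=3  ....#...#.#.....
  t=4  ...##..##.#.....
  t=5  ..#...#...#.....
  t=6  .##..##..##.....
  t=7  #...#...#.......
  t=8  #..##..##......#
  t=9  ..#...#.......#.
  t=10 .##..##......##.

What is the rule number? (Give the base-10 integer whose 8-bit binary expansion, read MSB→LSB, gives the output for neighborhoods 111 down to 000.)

  [7] ### => .  t=0,i=3
  [6] ##. => .  t=0,i=0
  [5] #.# => .  t=0,i=1
  [4] #.. => .  t=0,i=11
  [3] .## => .  t=0,i=2
  [2] .#. => #  t=0,i=6
  [1] ..# => #  t=0,i=13
  [0] ... => .  t=0,i=12
  bits 00000110 = 6

6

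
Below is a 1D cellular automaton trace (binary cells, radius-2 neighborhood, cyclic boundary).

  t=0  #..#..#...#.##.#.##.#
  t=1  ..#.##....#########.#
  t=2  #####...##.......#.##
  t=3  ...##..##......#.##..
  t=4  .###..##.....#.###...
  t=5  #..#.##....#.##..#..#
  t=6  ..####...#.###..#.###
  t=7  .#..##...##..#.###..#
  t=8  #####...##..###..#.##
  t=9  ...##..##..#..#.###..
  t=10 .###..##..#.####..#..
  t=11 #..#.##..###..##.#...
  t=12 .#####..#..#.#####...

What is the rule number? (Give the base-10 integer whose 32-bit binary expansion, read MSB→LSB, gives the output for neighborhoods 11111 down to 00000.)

  nb #####: next=.  (t=1,i=12, bit31=0)
  nb ####.: next=#  (t=1,i=17, bit30=1)
  nb ###.#: next=.  (t=1,i=18, bit29=0)
  nb ###..: next=#  (t=2,i=4, bit28=1)
  nb ##.##: next=.  (t=0,i=19, bit27=0)
  nb ##.#.: next=#  (t=0,i=14, bit26=1)
  nb ##..#: next=.  (t=0,i=1, bit25=0)
  nb ##...: next=.  (t=1,i=6, bit24=0)
  nb #.###: next=.  (t=2,i=19, bit23=0)
  nb #.##.: next=#  (t=0,i=12, bit22=1)
  nb #.#.#: next=#  (t=0,i=15, bit21=1)
  nb #.#..: next=#  (t=1,i=20, bit20=1)
  nb #..##: next=#  (t=3,i=6, bit19=1)
  nb #..#.: next=#  (t=0,i=2, bit18=1)
  nb #...#: next=.  (t=0,i=8, bit17=0)
  nb #....: next=.  (t=1,i=7, bit16=0)
  nb .####: next=.  (t=1,i=11, bit15=0)
  nb .###.: next=.  (t=4,i=2, bit14=0)
  nb .##.#: next=#  (t=0,i=13, bit13=1)
  nb .##..: next=.  (t=0,i=0, bit12=0)
  nb .#.##: next=#  (t=0,i=11, bit11=1)
  nb .#.#.: next=#  (t=7,i=0, bit10=1)
  nb .#..#: next=#  (t=0,i=4, bit9=1)
  nb .#...: next=.  (t=0,i=7, bit8=0)
  nb ..###: next=.  (t=1,i=10, bit7=0)
  nb ..##.: next=#  (t=2,i=8, bit6=1)
  nb ..#.#: next=#  (t=0,i=10, bit5=1)
  nb ..#..: next=.  (t=0,i=3, bit4=0)
  nb ...##: next=#  (t=1,i=9, bit3=1)
  nb ...#.: next=.  (t=0,i=9, bit2=0)
  nb ....#: next=#  (t=1,i=8, bit1=1)
  nb .....: next=.  (t=2,i=12, bit0=0)
  bits 01010100011111000010111001101010 = 1417424490

1417424490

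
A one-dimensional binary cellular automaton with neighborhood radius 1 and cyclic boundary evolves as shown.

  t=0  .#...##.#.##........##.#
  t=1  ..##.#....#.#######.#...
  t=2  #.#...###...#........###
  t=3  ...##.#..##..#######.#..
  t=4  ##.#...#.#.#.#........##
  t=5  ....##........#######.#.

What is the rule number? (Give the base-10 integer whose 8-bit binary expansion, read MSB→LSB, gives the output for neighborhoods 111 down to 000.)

  [7] ### => .  t=1,i=13
  [6] ##. => .  t=0,i=6
  [5] #.# => .  t=0,i=0
  [4] #.. => #  t=0,i=2
  [3] .## => #  t=0,i=5
  [2] .#. => .  t=0,i=1
  [1] ..# => .  t=0,i=4
  [0] ... => #  t=0,i=3
  bits 00011001 = 25

25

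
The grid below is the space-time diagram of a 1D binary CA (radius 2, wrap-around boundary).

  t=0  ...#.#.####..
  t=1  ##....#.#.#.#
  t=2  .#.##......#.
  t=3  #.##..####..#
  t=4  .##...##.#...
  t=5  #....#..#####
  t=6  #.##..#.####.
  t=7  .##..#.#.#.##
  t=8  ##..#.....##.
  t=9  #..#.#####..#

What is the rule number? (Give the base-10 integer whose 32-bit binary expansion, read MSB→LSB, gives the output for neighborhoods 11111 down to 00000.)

3159722891

  [31] ##### => #  t=5,i=10
  [30] ####. => .  t=0,i=9
  [29] ###.# => #  t=6,i=11
  [28] ###.. => #  t=0,i=10
  [27] ##.## => #  t=3,i=1
  [26] ##.#. => #  t=4,i=8
  [25] ##..# => .  t=3,i=4
  [24] ##... => .  t=0,i=11
  [23] #.### => .  t=0,i=7
  [22] #.##. => #  t=2,i=3
  [21] #.#.# => .  t=0,i=5
  [20] #.#.. => #  t=4,i=9
  [19] #..## => .  t=3,i=5
  [18] #..#. => #  t=2,i=0
  [17] #...# => .  t=4,i=4
  [16] #.... => #  t=0,i=12
  [15] .#### => #  t=0,i=8
  [14] .###. => .  t=1,i=0
  [13] .##.# => .  t=3,i=0
  [12] .##.. => .  t=2,i=4
  [11] .#.## => #  t=0,i=6
  [10] .#.#. => .  t=0,i=4
  [9] .#..# => #  t=2,i=12
  [8] .#... => #  t=4,i=10
  [7] ..### => #  t=3,i=6
  [6] ..##. => .  t=3,i=12
  [5] ..#.# => .  t=0,i=3
  [4] ..#.. => .  t=2,i=11
  [3] ...## => #  t=4,i=0
  [2] ...#. => .  t=0,i=2
  [1] ....# => #  t=0,i=1
  [0] ..... => #  t=0,i=0
  bits 10111100010101011000101110001011 = 3159722891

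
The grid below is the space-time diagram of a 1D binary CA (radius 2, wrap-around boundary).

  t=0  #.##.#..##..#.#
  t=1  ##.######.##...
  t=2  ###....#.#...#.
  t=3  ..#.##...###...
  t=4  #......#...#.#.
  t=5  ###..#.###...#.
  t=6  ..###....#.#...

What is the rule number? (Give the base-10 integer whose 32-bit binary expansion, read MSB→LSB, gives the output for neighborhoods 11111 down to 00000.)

  [31] ##### => .  t=1,i=5
  [30] ####. => #  t=1,i=7
  [29] ###.# => .  t=1,i=8
  [28] ###.. => #  t=2,i=2
  [27] ##.## => #  t=0,i=1
  [26] ##.#. => #  t=0,i=4
  [25] ##..# => #  t=0,i=10
  [24] ##... => .  t=1,i=12
  [23] #.### => .  t=1,i=3
  [22] #.##. => .  t=0,i=2
  [21] #.#.# => #  t=4,i=13
  [20] #.#.. => #  t=0,i=5
  [19] #..## => #  t=0,i=7
  [18] #..#. => #  t=0,i=11
  [17] #...# => #  t=1,i=13
  [16] #.... => #  t=2,i=4
  [15] .#### => .  t=1,i=4
  [14] .###. => .  t=2,i=1
  [13] .##.# => #  t=0,i=0
  [12] .##.. => .  t=0,i=9
  [11] .#.## => .  t=0,i=13
  [10] .#.#. => .  t=2,i=8
  [9] .#..# => #  t=0,i=6
  [8] .#... => #  t=2,i=10
  [7] ..### => .  t=3,i=9
  [6] ..##. => #  t=0,i=8
  [5] ..#.# => .  t=0,i=12
  [4] ..#.. => #  t=4,i=7
  [3] ...## => .  t=1,i=14
  [2] ...#. => .  t=2,i=6
  [1] ....# => #  t=2,i=5
  [0] ..... => .  t=3,i=14
  bits 01011110001111110010001101010010 = 1581196114

1581196114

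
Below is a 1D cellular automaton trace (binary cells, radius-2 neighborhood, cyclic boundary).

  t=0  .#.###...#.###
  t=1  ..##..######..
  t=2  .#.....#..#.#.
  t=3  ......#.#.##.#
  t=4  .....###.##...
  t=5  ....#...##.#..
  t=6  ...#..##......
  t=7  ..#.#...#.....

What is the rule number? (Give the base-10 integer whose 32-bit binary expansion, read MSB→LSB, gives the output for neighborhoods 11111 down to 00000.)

1237487148

  nb #####: next=.  (t=1,i=8, bit31=0)
  nb ####.: next=#  (t=1,i=10, bit30=1)
  nb ###.#: next=.  (t=0,i=13, bit29=0)
  nb ###..: next=.  (t=0,i=5, bit28=0)
  nb ##.##: next=#  (t=4,i=8, bit27=1)
  nb ##.#.: next=.  (t=0,i=0, bit26=0)
  nb ##..#: next=.  (t=1,i=4, bit25=0)
  nb ##...: next=#  (t=0,i=6, bit24=1)
  nb #.###: next=#  (t=0,i=3, bit23=1)
  nb #.##.: next=#  (t=3,i=10, bit22=1)
  nb #.#.#: next=.  (t=0,i=1, bit21=0)
  nb #.#..: next=.  (t=2,i=12, bit20=0)
  nb #..##: next=.  (t=1,i=5, bit19=0)
  nb #..#.: next=.  (t=2,i=0, bit18=0)
  nb #...#: next=#  (t=0,i=7, bit17=1)
  nb #....: next=.  (t=1,i=13, bit16=0)
  nb .####: next=#  (t=1,i=7, bit15=1)
  nb .###.: next=.  (t=0,i=4, bit14=0)
  nb .##.#: next=.  (t=3,i=11, bit13=0)
  nb .##..: next=.  (t=1,i=3, bit12=0)
  nb .#.##: next=#  (t=0,i=2, bit11=1)
  nb .#.#.: next=#  (t=2,i=11, bit10=1)
  nb .#..#: next=#  (t=2,i=8, bit9=1)
  nb .#...: next=.  (t=2,i=2, bit8=0)
  nb ..###: next=.  (t=1,i=6, bit7=0)
  nb ..##.: next=.  (t=1,i=2, bit6=0)
  nb ..#.#: next=#  (t=0,i=9, bit5=1)
  nb ..#..: next=.  (t=2,i=1, bit4=0)
  nb ...##: next=#  (t=1,i=1, bit3=1)
  nb ...#.: next=#  (t=0,i=8, bit2=1)
  nb ....#: next=.  (t=1,i=0, bit1=0)
  nb .....: next=.  (t=2,i=4, bit0=0)
  bits 01001001110000101000111000101100 = 1237487148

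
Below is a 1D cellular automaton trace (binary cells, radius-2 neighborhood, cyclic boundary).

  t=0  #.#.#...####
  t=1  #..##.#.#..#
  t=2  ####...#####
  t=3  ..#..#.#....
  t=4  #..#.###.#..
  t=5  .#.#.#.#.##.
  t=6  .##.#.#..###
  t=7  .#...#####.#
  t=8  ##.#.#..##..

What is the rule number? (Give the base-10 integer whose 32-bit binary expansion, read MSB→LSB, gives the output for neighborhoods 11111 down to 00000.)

1658525410

  nb #####: next=.  (t=0,i=10, bit31=0)
  nb ####.: next=#  (t=0,i=11, bit30=1)
  nb ###.#: next=#  (t=0,i=0, bit29=1)
  nb ###..: next=.  (t=2,i=3, bit28=0)
  nb ##.##: next=.  (t=6,i=0, bit27=0)
  nb ##.#.: next=.  (t=0,i=1, bit26=0)
  nb ##..#: next=#  (t=1,i=1, bit25=1)
  nb ##...: next=.  (t=2,i=4, bit24=0)
  nb #.###: next=#  (t=4,i=5, bit23=1)
  nb #.##.: next=#  (t=5,i=9, bit22=1)
  nb #.#.#: next=.  (t=0,i=2, bit21=0)
  nb #.#..: next=#  (t=0,i=4, bit20=1)
  nb #..##: next=#  (t=1,i=2, bit19=1)
  nb #..#.: next=.  (t=3,i=4, bit18=0)
  nb #...#: next=#  (t=0,i=6, bit17=1)
  nb #....: next=#  (t=3,i=9, bit16=1)
  nb .####: next=.  (t=0,i=9, bit15=0)
  nb .###.: next=.  (t=4,i=6, bit14=0)
  nb .##.#: next=.  (t=1,i=4, bit13=0)
  nb .##..: next=#  (t=1,i=0, bit12=1)
  nb .#.##: next=.  (t=4,i=4, bit11=0)
  nb .#.#.: next=#  (t=0,i=3, bit10=1)
  nb .#..#: next=#  (t=1,i=9, bit9=1)
  nb .#...: next=.  (t=0,i=5, bit8=0)
  nb ..###: next=#  (t=0,i=8, bit7=1)
  nb ..##.: next=#  (t=1,i=3, bit6=1)
  nb ..#.#: next=#  (t=3,i=5, bit5=1)
  nb ..#..: next=.  (t=3,i=2, bit4=0)
  nb ...##: next=.  (t=0,i=7, bit3=0)
  nb ...#.: next=.  (t=3,i=1, bit2=0)
  nb ....#: next=#  (t=3,i=0, bit1=1)
  nb .....: next=.  (t=3,i=10, bit0=0)
  bits 01100010110110110001011011100010 = 1658525410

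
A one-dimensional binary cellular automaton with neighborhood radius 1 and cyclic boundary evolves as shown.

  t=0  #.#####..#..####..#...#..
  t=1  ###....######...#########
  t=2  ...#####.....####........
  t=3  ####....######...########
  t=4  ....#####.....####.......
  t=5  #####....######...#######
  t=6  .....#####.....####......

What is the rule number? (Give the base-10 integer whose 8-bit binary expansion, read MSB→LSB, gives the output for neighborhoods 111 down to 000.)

  ### -> .   bit 7 = 0  t=0,i=3
  ##. -> .   bit 6 = 0  t=0,i=6
  #.# -> #   bit 5 = 1  t=0,i=1
  #.. -> #   bit 4 = 1  t=0,i=7
  .## -> #   bit 3 = 1  t=0,i=2
  .#. -> #   bit 2 = 1  t=0,i=0
  ..# -> #   bit 1 = 1  t=0,i=8
  ... -> #   bit 0 = 1  t=0,i=20
  bits 00111111 = 63

63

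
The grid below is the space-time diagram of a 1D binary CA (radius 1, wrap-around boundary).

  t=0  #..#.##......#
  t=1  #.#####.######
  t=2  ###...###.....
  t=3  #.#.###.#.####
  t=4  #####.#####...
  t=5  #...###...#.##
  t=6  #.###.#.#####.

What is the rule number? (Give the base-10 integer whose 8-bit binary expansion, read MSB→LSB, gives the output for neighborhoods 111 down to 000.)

111

  nb ###: next=.  (t=1,i=3, bit7=0)
  nb ##.: next=#  (t=0,i=0, bit6=1)
  nb #.#: next=#  (t=0,i=4, bit5=1)
  nb #..: next=.  (t=0,i=1, bit4=0)
  nb .##: next=#  (t=0,i=5, bit3=1)
  nb .#.: next=#  (t=0,i=3, bit2=1)
  nb ..#: next=#  (t=0,i=2, bit1=1)
  nb ...: next=#  (t=0,i=8, bit0=1)
  bits 01101111 = 111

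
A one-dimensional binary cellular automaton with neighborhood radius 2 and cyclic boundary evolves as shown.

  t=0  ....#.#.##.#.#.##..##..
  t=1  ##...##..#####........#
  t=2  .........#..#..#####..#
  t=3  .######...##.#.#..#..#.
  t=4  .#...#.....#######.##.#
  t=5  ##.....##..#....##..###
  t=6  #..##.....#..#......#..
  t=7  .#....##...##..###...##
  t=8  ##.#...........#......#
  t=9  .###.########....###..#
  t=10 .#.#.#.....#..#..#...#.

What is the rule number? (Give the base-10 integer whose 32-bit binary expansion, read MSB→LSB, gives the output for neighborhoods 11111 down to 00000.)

1689593473

  #####|.  b31=0 t=1,i=11
  ####.|#  b30=1 t=1,i=12
  ###.#|#  b29=1 t=4,i=17
  ###..|.  b28=0 t=1,i=1
  ##.##|.  b27=0 t=4,i=18
  ##.#.|#  b26=1 t=0,i=10
  ##..#|.  b25=0 t=0,i=17
  ##...|.  b24=0 t=0,i=21
  #.###|#  b23=1 t=9,i=1
  #.##.|.  b22=0 t=0,i=8
  #.#.#|#  b21=1 t=0,i=6
  #.#..|#  b20=1 t=3,i=15
  #..##|.  b19=0 t=0,i=18
  #..#.|#  b18=1 t=2,i=11
  #...#|.  b17=0 t=1,i=3
  #....|#  b16=1 t=0,i=22
  .####|.  b15=0 t=1,i=10
  .###.|.  b14=0 t=1,i=0
  .##.#|#  b13=1 t=0,i=9
  .##..|.  b12=0 t=0,i=16
  .#.##|.  b11=0 t=0,i=7
  .#.#.|#  b10=1 t=0,i=5
  .#..#|#  b9=1 t=2,i=10
  .#...|.  b8=0 t=2,i=0
  ..###|#  b7=1 t=1,i=9
  ..##.|.  b6=0 t=0,i=19
  ..#.#|.  b5=0 t=0,i=4
  ..#..|.  b4=0 t=2,i=9
  ...##|.  b3=0 t=1,i=4
  ...#.|.  b2=0 t=0,i=3
  ....#|.  b1=0 t=0,i=2
  .....|#  b0=1 t=0,i=0
  bits 01100100101101010010011010000001 = 1689593473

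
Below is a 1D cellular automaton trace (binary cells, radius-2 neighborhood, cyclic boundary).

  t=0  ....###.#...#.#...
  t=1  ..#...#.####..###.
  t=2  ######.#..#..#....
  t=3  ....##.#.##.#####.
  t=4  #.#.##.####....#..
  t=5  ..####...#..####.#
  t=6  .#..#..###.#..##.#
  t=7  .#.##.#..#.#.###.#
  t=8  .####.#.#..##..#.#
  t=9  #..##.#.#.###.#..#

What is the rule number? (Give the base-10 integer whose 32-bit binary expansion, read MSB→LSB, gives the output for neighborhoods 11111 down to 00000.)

  ##### -> .   bit 31 = 0  t=2,i=2
  ####. -> #   bit 30 = 1  t=1,i=10
  ###.# -> #   bit 29 = 1  t=0,i=6
  ###.. -> .   bit 28 = 0  t=1,i=11
  ##.## -> .   bit 27 = 0  t=3,i=11
  ##.#. -> .   bit 26 = 0  t=0,i=7
  ##..# -> .   bit 25 = 0  t=1,i=12
  ##... -> .   bit 24 = 0  t=1,i=17
  #.### -> .   bit 23 = 0  t=1,i=8
  #.##. -> #   bit 22 = 1  t=3,i=9
  #.#.# -> #   bit 21 = 1  t=3,i=7
  #.#.. -> #   bit 20 = 1  t=0,i=8
  #..## -> #   bit 19 = 1  t=1,i=13
  #..#. -> #   bit 18 = 1  t=2,i=9
  #...# -> #   bit 17 = 1  t=0,i=10
  #.... -> #   bit 16 = 1  t=0,i=16
  .#### -> .   bit 15 = 0  t=1,i=9
  .###. -> .   bit 14 = 0  t=0,i=5
  .##.# -> #   bit 13 = 1  t=3,i=5
  .##.. -> #   bit 12 = 1  t=8,i=12
  .#.## -> #   bit 11 = 1  t=1,i=7
  .#.#. -> .   bit 10 = 0  t=0,i=13
  .#..# -> .   bit 9 = 0  t=2,i=8
  .#... -> #   bit 8 = 1  t=0,i=9
  ..### -> .   bit 7 = 0  t=0,i=4
  ..##. -> #   bit 6 = 1  t=3,i=4
  ..#.# -> .   bit 5 = 0  t=0,i=12
  ..#.. -> #   bit 4 = 1  t=1,i=2
  ...## -> .   bit 3 = 0  t=0,i=3
  ...#. -> #   bit 2 = 1  t=0,i=11
  ....# -> #   bit 1 = 1  t=0,i=2
  ..... -> .   bit 0 = 0  t=0,i=0
  bits 01100000011111110011100101010110 = 1618950486

1618950486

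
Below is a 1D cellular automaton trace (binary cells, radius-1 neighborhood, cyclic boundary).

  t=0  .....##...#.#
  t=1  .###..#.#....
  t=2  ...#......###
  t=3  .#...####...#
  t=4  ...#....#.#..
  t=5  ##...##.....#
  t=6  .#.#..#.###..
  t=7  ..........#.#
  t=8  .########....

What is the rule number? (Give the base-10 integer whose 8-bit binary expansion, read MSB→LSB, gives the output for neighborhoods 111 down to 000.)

65

  [7] ### => .  t=1,i=2
  [6] ##. => #  t=0,i=6
  [5] #.# => .  t=0,i=11
  [4] #.. => .  t=0,i=0
  [3] .## => .  t=0,i=5
  [2] .#. => .  t=0,i=10
  [1] ..# => .  t=0,i=4
  [0] ... => #  t=0,i=1
  bits 01000001 = 65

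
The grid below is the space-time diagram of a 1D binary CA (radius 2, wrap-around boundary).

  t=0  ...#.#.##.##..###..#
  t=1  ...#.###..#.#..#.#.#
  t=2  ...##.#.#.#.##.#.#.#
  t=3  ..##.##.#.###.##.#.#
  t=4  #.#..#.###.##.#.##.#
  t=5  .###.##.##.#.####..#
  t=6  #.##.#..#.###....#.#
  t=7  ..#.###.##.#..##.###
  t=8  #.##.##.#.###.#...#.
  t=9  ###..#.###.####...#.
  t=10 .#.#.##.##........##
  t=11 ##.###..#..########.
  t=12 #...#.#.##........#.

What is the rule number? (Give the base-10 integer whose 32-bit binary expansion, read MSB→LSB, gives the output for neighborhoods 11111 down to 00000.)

644958843

  ##### -> .   bit 31 = 0  t=11,i=13
  ####. -> .   bit 30 = 0  t=5,i=15
  ###.# -> #   bit 29 = 1  t=3,i=12
  ###.. -> .   bit 28 = 0  t=0,i=16
  ##.## -> .   bit 27 = 0  t=0,i=9
  ##.#. -> #   bit 26 = 1  t=2,i=5
  ##..# -> #   bit 25 = 1  t=0,i=12
  ##... -> .   bit 24 = 0  t=6,i=13
  #.### -> .   bit 23 = 0  t=1,i=5
  #.##. -> #   bit 22 = 1  t=0,i=7
  #.#.# -> #   bit 21 = 1  t=0,i=5
  #.#.. -> #   bit 20 = 1  t=1,i=12
  #..## -> .   bit 19 = 0  t=0,i=13
  #..#. -> .   bit 18 = 0  t=0,i=18
  #...# -> .   bit 17 = 0  t=0,i=1
  #.... -> #   bit 16 = 1  t=6,i=14
  .#### -> .   bit 15 = 0  t=5,i=14
  .###. -> #   bit 14 = 1  t=0,i=15
  .##.# -> .   bit 13 = 0  t=0,i=8
  .##.. -> .   bit 12 = 0  t=0,i=11
  .#.## -> #   bit 11 = 1  t=0,i=6
  .#.#. -> .   bit 10 = 0  t=0,i=4
  .#..# -> #   bit 9 = 1  t=1,i=13
  .#... -> .   bit 8 = 0  t=0,i=0
  ..### -> .   bit 7 = 0  t=0,i=14
  ..##. -> #   bit 6 = 1  t=2,i=3
  ..#.# -> #   bit 5 = 1  t=0,i=3
  ..#.. -> #   bit 4 = 1  t=0,i=19
  ...## -> #   bit 3 = 1  t=2,i=2
  ...#. -> .   bit 2 = 0  t=0,i=2
  ....# -> #   bit 1 = 1  t=6,i=15
  ..... -> #   bit 0 = 1  t=10,i=12
  bits 00100110011100010100101001111011 = 644958843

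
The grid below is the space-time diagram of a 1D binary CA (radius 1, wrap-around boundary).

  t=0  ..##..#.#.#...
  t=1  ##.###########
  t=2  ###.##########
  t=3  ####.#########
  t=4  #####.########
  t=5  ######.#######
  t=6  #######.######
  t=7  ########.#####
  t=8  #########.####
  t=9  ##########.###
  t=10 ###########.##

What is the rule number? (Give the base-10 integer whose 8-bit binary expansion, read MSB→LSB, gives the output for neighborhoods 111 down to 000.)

  ###|#  b7=1 t=1,i=0
  ##.|#  b6=1 t=0,i=3
  #.#|#  b5=1 t=0,i=7
  #..|#  b4=1 t=0,i=4
  .##|.  b3=0 t=0,i=2
  .#.|#  b2=1 t=0,i=6
  ..#|#  b1=1 t=0,i=1
  ...|#  b0=1 t=0,i=0
  bits 11110111 = 247

247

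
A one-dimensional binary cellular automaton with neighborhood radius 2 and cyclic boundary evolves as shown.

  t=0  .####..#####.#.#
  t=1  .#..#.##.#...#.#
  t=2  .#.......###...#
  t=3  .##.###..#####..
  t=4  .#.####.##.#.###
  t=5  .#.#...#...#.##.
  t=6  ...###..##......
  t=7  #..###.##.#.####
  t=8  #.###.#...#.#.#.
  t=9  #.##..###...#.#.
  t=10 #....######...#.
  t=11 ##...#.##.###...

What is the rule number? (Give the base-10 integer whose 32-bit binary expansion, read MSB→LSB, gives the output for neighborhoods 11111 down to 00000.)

  nb #####: next=#  (t=0,i=9, bit31=1)
  nb ####.: next=.  (t=0,i=3, bit30=0)
  nb ###.#: next=.  (t=0,i=11, bit29=0)
  nb ###..: next=#  (t=0,i=4, bit28=1)
  nb ##.##: next=#  (t=3,i=3, bit27=1)
  nb ##.#.: next=.  (t=0,i=12, bit26=0)
  nb ##..#: next=.  (t=0,i=5, bit25=0)
  nb ##...: next=#  (t=2,i=12, bit24=1)
  nb #.###: next=#  (t=0,i=1, bit23=1)
  nb #.##.: next=.  (t=1,i=6, bit22=0)
  nb #.#.#: next=#  (t=0,i=13, bit21=1)
  nb #.#..: next=#  (t=1,i=1, bit20=1)
  nb #..##: next=#  (t=0,i=6, bit19=1)
  nb #..#.: next=.  (t=1,i=3, bit18=0)
  nb #...#: next=#  (t=1,i=11, bit17=1)
  nb #....: next=.  (t=2,i=3, bit16=0)
  nb .####: next=.  (t=0,i=2, bit15=0)
  nb .###.: next=#  (t=2,i=10, bit14=1)
  nb .##.#: next=.  (t=1,i=7, bit13=0)
  nb .##..: next=.  (t=5,i=14, bit12=0)
  nb .#.##: next=.  (t=0,i=0, bit11=0)
  nb .#.#.: next=.  (t=0,i=14, bit10=0)
  nb .#..#: next=.  (t=1,i=2, bit9=0)
  nb .#...: next=#  (t=1,i=10, bit8=1)
  nb ..###: next=#  (t=0,i=7, bit7=1)
  nb ..##.: next=#  (t=3,i=1, bit6=1)
  nb ..#.#: next=.  (t=1,i=4, bit5=0)
  nb ..#..: next=.  (t=5,i=7, bit4=0)
  nb ...##: next=.  (t=2,i=8, bit3=0)
  nb ...#.: next=.  (t=1,i=12, bit2=0)
  nb ....#: next=.  (t=2,i=7, bit1=0)
  nb .....: next=#  (t=2,i=4, bit0=1)
  bits 10011001101110100100000111000001 = 2579120577

2579120577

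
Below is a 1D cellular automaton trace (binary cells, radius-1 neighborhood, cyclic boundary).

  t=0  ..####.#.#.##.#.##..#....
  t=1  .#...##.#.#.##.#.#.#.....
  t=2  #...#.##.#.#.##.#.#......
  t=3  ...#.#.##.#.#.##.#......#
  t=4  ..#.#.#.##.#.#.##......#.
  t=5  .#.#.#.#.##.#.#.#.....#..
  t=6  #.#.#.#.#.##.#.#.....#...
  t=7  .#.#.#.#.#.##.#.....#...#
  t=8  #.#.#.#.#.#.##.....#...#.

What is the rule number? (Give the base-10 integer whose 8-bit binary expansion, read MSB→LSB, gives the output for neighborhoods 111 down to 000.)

  ###|.  b7=0 t=0,i=3
  ##.|#  b6=1 t=0,i=5
  #.#|#  b5=1 t=0,i=6
  #..|.  b4=0 t=0,i=18
  .##|.  b3=0 t=0,i=2
  .#.|.  b2=0 t=0,i=7
  ..#|#  b1=1 t=0,i=1
  ...|.  b0=0 t=0,i=0
  bits 01100010 = 98

98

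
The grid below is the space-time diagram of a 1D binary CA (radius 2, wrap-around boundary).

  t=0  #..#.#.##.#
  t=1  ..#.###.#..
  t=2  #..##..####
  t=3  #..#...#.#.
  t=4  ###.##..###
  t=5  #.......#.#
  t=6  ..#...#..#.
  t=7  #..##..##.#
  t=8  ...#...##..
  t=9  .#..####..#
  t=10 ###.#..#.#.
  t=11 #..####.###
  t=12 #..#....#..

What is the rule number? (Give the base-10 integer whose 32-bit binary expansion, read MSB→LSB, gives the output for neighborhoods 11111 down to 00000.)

  nb #####: next=#  (t=2,i=9, bit31=1)
  nb ####.: next=.  (t=2,i=10, bit30=0)
  nb ###.#: next=.  (t=1,i=6, bit29=0)
  nb ###..: next=#  (t=2,i=0, bit28=1)
  nb ##.##: next=.  (t=0,i=9, bit27=0)
  nb ##.#.: next=#  (t=1,i=7, bit26=1)
  nb ##..#: next=.  (t=0,i=1, bit25=0)
  nb ##...: next=.  (t=5,i=1, bit24=0)
  nb #.###: next=#  (t=1,i=4, bit23=1)
  nb #.##.: next=.  (t=0,i=7, bit22=0)
  nb #.#.#: next=#  (t=0,i=5, bit21=1)
  nb #.#..: next=#  (t=1,i=8, bit20=1)
  nb #..##: next=.  (t=2,i=2, bit19=0)
  nb #..#.: next=#  (t=0,i=2, bit18=1)
  nb #...#: next=#  (t=3,i=5, bit17=1)
  nb #....: next=#  (t=1,i=10, bit16=1)
  nb .####: next=.  (t=2,i=8, bit15=0)
  nb .###.: next=.  (t=1,i=5, bit14=0)
  nb .##.#: next=#  (t=0,i=8, bit13=1)
  nb .##..: next=.  (t=0,i=0, bit12=0)
  nb .#.##: next=#  (t=0,i=6, bit11=1)
  nb .#.#.: next=#  (t=0,i=4, bit10=1)
  nb .#..#: next=#  (t=3,i=1, bit9=1)
  nb .#...: next=#  (t=1,i=9, bit8=1)
  nb ..###: next=#  (t=2,i=7, bit7=1)
  nb ..##.: next=#  (t=2,i=3, bit6=1)
  nb ..#.#: next=.  (t=0,i=3, bit5=0)
  nb ..#..: next=.  (t=3,i=3, bit4=0)
  nb ...##: next=#  (t=8,i=6, bit3=1)
  nb ...#.: next=.  (t=1,i=1, bit2=0)
  nb ....#: next=#  (t=1,i=0, bit1=1)
  nb .....: next=.  (t=5,i=3, bit0=0)
  bits 10010100101101110010111111001010 = 2495033290

2495033290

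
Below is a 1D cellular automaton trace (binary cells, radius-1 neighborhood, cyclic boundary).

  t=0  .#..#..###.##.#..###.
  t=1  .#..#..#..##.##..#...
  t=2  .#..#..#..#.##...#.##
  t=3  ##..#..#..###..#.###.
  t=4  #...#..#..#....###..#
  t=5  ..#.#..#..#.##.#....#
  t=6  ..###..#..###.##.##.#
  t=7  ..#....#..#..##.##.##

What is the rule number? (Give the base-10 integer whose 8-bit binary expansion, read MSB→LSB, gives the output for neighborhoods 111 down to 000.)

  ###|.  b7=0 t=0,i=8
  ##.|.  b6=0 t=0,i=9
  #.#|#  b5=1 t=0,i=10
  #..|.  b4=0 t=0,i=2
  .##|#  b3=1 t=0,i=7
  .#.|#  b2=1 t=0,i=1
  ..#|.  b1=0 t=0,i=0
  ...|#  b0=1 t=1,i=19
  bits 00101101 = 45

45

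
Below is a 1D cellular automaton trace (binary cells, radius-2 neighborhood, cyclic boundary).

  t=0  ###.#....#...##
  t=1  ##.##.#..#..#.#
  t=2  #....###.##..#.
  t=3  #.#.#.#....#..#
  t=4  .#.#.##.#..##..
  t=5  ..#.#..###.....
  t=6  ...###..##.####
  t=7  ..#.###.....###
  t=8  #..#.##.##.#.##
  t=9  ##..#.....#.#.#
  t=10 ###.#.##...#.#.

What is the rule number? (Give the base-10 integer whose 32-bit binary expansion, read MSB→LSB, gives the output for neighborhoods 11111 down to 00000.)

  ##### -> #   bit 31 = 1  t=0,i=0
  ####. -> #   bit 30 = 1  t=0,i=1
  ###.# -> .   bit 29 = 0  t=0,i=2
  ###.. -> #   bit 28 = 1  t=5,i=9
  ##.## -> .   bit 27 = 0  t=1,i=2
  ##.#. -> #   bit 26 = 1  t=0,i=3
  ##..# -> #   bit 25 = 1  t=2,i=11
  ##... -> .   bit 24 = 0  t=4,i=13
  #.### -> .   bit 23 = 0  t=1,i=14
  #.##. -> .   bit 22 = 0  t=1,i=3
  #.#.# -> .   bit 21 = 0  t=3,i=2
  #.#.. -> #   bit 20 = 1  t=0,i=4
  #..## -> .   bit 19 = 0  t=3,i=13
  #..#. -> .   bit 18 = 0  t=1,i=8
  #...# -> .   bit 17 = 0  t=0,i=11
  #.... -> #   bit 16 = 1  t=0,i=6
  .#### -> #   bit 15 = 1  t=0,i=14
  .###. -> #   bit 14 = 1  t=1,i=0
  .##.# -> .   bit 13 = 0  t=1,i=4
  .##.. -> .   bit 12 = 0  t=2,i=10
  .#.## -> #   bit 11 = 1  t=1,i=13
  .#.#. -> #   bit 10 = 1  t=2,i=14
  .#..# -> #   bit 9 = 1  t=1,i=7
  .#... -> .   bit 8 = 0  t=0,i=5
  ..### -> .   bit 7 = 0  t=0,i=13
  ..##. -> .   bit 6 = 0  t=3,i=14
  ..#.# -> .   bit 5 = 0  t=1,i=12
  ..#.. -> #   bit 4 = 1  t=0,i=9
  ...## -> #   bit 3 = 1  t=0,i=12
  ...#. -> .   bit 2 = 0  t=0,i=8
  ....# -> .   bit 1 = 0  t=0,i=7
  ..... -> #   bit 0 = 1  t=5,i=12
  bits 11010110000100011100111000011001 = 3591491097

3591491097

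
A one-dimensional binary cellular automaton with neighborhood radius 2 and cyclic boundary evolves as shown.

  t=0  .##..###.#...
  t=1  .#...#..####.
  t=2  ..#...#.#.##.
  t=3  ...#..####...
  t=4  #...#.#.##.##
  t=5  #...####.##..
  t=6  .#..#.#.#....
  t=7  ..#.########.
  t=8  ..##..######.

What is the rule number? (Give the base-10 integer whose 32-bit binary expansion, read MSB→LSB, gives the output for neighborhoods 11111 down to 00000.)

  nb #####: next=#  (t=7,i=6, bit31=1)
  nb ####.: next=#  (t=1,i=10, bit30=1)
  nb ###.#: next=.  (t=0,i=7, bit29=0)
  nb ###..: next=#  (t=1,i=11, bit28=1)
  nb ##.##: next=#  (t=4,i=10, bit27=1)
  nb ##.#.: next=#  (t=0,i=8, bit26=1)
  nb ##..#: next=.  (t=0,i=3, bit25=0)
  nb ##...: next=.  (t=2,i=12, bit24=0)
  nb #.###: next=.  (t=4,i=11, bit23=0)
  nb #.##.: next=.  (t=2,i=10, bit22=0)
  nb #.#.#: next=#  (t=2,i=8, bit21=1)
  nb #.#..: next=#  (t=0,i=9, bit20=1)
  nb #..##: next=.  (t=0,i=4, bit19=0)
  nb #..#.: next=.  (t=1,i=0, bit18=0)
  nb #...#: next=.  (t=1,i=3, bit17=0)
  nb #....: next=#  (t=0,i=11, bit16=1)
  nb .####: next=.  (t=1,i=9, bit15=0)
  nb .###.: next=.  (t=0,i=6, bit14=0)
  nb .##.#: next=#  (t=4,i=9, bit13=1)
  nb .##..: next=.  (t=0,i=2, bit12=0)
  nb .#.##: next=#  (t=2,i=9, bit11=1)
  nb .#.#.: next=#  (t=2,i=7, bit10=1)
  nb .#..#: next=#  (t=1,i=6, bit9=1)
  nb .#...: next=#  (t=0,i=10, bit8=1)
  nb ..###: next=#  (t=0,i=5, bit7=1)
  nb ..##.: next=#  (t=0,i=1, bit6=1)
  nb ..#.#: next=#  (t=2,i=6, bit5=1)
  nb ..#..: next=.  (t=1,i=1, bit4=0)
  nb ...##: next=.  (t=0,i=0, bit3=0)
  nb ...#.: next=.  (t=1,i=4, bit2=0)
  nb ....#: next=.  (t=0,i=12, bit1=0)
  nb .....: next=#  (t=3,i=0, bit0=1)
  bits 11011100001100010010111111100001 = 3694211041

3694211041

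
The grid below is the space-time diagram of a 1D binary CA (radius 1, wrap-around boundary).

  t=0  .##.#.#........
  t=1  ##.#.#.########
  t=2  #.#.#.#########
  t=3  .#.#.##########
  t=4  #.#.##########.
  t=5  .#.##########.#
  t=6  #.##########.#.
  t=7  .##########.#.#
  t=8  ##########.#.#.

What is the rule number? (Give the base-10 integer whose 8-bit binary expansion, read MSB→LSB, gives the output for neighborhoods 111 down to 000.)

  [7] ### => #  t=1,i=0
  [6] ##. => .  t=0,i=2
  [5] #.# => #  t=0,i=3
  [4] #.. => #  t=0,i=7
  [3] .## => #  t=0,i=1
  [2] .#. => .  t=0,i=4
  [1] ..# => #  t=0,i=0
  [0] ... => #  t=0,i=8
  bits 10111011 = 187

187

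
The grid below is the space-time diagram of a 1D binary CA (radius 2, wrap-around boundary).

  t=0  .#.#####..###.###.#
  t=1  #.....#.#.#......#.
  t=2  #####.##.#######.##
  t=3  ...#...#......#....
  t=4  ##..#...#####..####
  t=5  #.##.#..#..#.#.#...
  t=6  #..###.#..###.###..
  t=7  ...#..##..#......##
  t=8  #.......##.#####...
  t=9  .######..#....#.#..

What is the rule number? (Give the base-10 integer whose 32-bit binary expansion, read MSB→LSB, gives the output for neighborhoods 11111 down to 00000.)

1192568227

  ##### -> .   bit 31 = 0  t=0,i=5
  ####. -> #   bit 30 = 1  t=0,i=6
  ###.# -> .   bit 29 = 0  t=0,i=12
  ###.. -> .   bit 28 = 0  t=0,i=7
  ##.## -> .   bit 27 = 0  t=0,i=13
  ##.#. -> #   bit 26 = 1  t=0,i=17
  ##..# -> #   bit 25 = 1  t=0,i=8
  ##... -> #   bit 24 = 1  t=7,i=0
  #.### -> .   bit 23 = 0  t=0,i=3
  #.##. -> .   bit 22 = 0  t=2,i=6
  #.#.# -> .   bit 21 = 0  t=0,i=1
  #.#.. -> #   bit 20 = 1  t=1,i=0
  #..## -> .   bit 19 = 0  t=0,i=9
  #..#. -> #   bit 18 = 1  t=4,i=3
  #...# -> .   bit 17 = 0  t=3,i=5
  #.... -> #   bit 16 = 1  t=1,i=2
  .#### -> .   bit 15 = 0  t=0,i=4
  .###. -> .   bit 14 = 0  t=0,i=11
  .##.# -> #   bit 13 = 1  t=2,i=7
  .##.. -> .   bit 12 = 0  t=7,i=7
  .#.## -> .   bit 11 = 0  t=0,i=2
  .#.#. -> #   bit 10 = 1  t=0,i=0
  .#..# -> .   bit 9 = 0  t=5,i=6
  .#... -> #   bit 8 = 1  t=1,i=1
  ..### -> #   bit 7 = 1  t=0,i=10
  ..##. -> .   bit 6 = 0  t=7,i=6
  ..#.# -> #   bit 5 = 1  t=1,i=6
  ..#.. -> .   bit 4 = 0  t=3,i=3
  ...## -> .   bit 3 = 0  t=4,i=7
  ...#. -> .   bit 2 = 0  t=1,i=5
  ....# -> #   bit 1 = 1  t=1,i=4
  ..... -> #   bit 0 = 1  t=1,i=3
  bits 01000111000101010010010110100011 = 1192568227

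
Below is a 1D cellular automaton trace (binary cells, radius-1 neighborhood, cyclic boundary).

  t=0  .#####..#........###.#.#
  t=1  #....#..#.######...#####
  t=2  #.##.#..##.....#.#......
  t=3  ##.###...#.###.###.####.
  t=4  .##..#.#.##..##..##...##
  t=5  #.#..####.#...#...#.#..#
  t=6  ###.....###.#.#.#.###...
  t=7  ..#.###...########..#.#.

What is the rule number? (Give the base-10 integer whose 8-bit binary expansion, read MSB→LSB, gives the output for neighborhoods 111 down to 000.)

101

  ### -> .   bit 7 = 0  t=0,i=2
  ##. -> #   bit 6 = 1  t=0,i=5
  #.# -> #   bit 5 = 1  t=0,i=0
  #.. -> .   bit 4 = 0  t=0,i=6
  .## -> .   bit 3 = 0  t=0,i=1
  .#. -> #   bit 2 = 1  t=0,i=8
  ..# -> .   bit 1 = 0  t=0,i=7
  ... -> #   bit 0 = 1  t=0,i=10
  bits 01100101 = 101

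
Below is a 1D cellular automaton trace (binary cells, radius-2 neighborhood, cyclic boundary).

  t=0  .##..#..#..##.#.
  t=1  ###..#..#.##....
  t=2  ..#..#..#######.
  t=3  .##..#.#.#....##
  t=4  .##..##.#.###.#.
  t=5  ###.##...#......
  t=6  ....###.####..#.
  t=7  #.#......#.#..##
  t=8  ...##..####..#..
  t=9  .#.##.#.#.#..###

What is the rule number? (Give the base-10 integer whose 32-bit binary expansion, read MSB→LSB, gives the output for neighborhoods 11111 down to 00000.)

290037110

  #####|.  b31=0 t=2,i=10
  ####.|.  b30=0 t=2,i=13
  ###.#|.  b29=0 t=4,i=12
  ###..|#  b28=1 t=1,i=2
  ##.##|.  b27=0 t=3,i=0
  ##.#.|.  b26=0 t=0,i=13
  ##..#|.  b25=0 t=0,i=3
  ##...|#  b24=1 t=1,i=12
  #.###|.  b23=0 t=4,i=10
  #.##.|#  b22=1 t=1,i=10
  #.#.#|.  b21=0 t=3,i=7
  #.#..|.  b20=0 t=0,i=14
  #..##|#  b19=1 t=0,i=0
  #..#.|.  b18=0 t=0,i=4
  #...#|.  b17=0 t=2,i=0
  #....|#  b16=1 t=1,i=13
  .####|#  b15=1 t=2,i=9
  .###.|.  b14=0 t=1,i=1
  .##.#|.  b13=0 t=0,i=12
  .##..|#  b12=1 t=0,i=2
  .#.##|#  b11=1 t=1,i=9
  .#.#.|#  b10=1 t=3,i=6
  .#..#|.  b9=0 t=0,i=6
  .#...|#  b8=1 t=3,i=10
  ..###|.  b7=0 t=1,i=0
  ..##.|#  b6=1 t=0,i=1
  ..#.#|#  b5=1 t=1,i=8
  ..#..|#  b4=1 t=0,i=5
  ...##|.  b3=0 t=1,i=15
  ...#.|#  b2=1 t=2,i=1
  ....#|#  b1=1 t=1,i=14
  .....|.  b0=0 t=5,i=12
  bits 00010001010010011001110101110110 = 290037110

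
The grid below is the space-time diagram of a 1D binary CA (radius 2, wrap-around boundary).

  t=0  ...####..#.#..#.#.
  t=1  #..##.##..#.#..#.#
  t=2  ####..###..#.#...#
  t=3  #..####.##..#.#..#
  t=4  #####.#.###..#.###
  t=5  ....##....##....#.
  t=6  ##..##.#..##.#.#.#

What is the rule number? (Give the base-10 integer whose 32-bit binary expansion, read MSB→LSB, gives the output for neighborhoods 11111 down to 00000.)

910792645

  [31] ##### => .  t=2,i=1
  [30] ####. => .  t=0,i=5
  [29] ###.# => #  t=3,i=6
  [28] ###.. => #  t=0,i=6
  [27] ##.## => .  t=1,i=5
  [26] ##.#. => #  t=4,i=5
  [25] ##..# => #  t=0,i=7
  [24] ##... => .  t=5,i=6
  [23] #.### => .  t=4,i=8
  [22] #.##. => #  t=1,i=6
  [21] #.#.# => .  t=4,i=6
  [20] #.#.. => .  t=0,i=11
  [19] #..## => #  t=1,i=2
  [18] #..#. => .  t=0,i=8
  [17] #...# => .  t=2,i=15
  [16] #.... => #  t=0,i=0
  [15] .#### => #  t=0,i=4
  [14] .###. => .  t=2,i=7
  [13] .##.# => .  t=1,i=4
  [12] .##.. => #  t=1,i=0
  [11] .#.## => .  t=1,i=16
  [10] .#.#. => #  t=0,i=10
  [9] .#..# => #  t=0,i=12
  [8] .#... => #  t=0,i=17
  [7] ..### => #  t=0,i=3
  [6] ..##. => #  t=1,i=3
  [5] ..#.# => .  t=0,i=9
  [4] ..#.. => .  t=5,i=16
  [3] ...## => .  t=0,i=2
  [2] ...#. => #  t=5,i=15
  [1] ....# => .  t=0,i=1
  [0] ..... => #  t=5,i=1
  bits 00110110010010011001011111000101 = 910792645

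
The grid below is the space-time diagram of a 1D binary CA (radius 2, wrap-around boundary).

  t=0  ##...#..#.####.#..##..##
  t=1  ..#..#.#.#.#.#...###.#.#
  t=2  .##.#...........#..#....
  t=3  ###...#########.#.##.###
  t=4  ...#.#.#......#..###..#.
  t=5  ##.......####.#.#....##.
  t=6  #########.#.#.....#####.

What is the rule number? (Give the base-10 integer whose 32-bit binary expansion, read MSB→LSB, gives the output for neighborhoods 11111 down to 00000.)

  ##### -> .   bit 31 = 0  t=3,i=0
  ####. -> .   bit 30 = 0  t=0,i=0
  ###.# -> #   bit 29 = 1  t=0,i=13
  ###.. -> .   bit 28 = 0  t=0,i=1
  ##.## -> .   bit 27 = 0  t=3,i=20
  ##.#. -> .   bit 26 = 0  t=0,i=14
  ##..# -> .   bit 25 = 0  t=0,i=20
  ##... -> #   bit 24 = 1  t=0,i=2
  #.### -> .   bit 23 = 0  t=0,i=10
  #.##. -> #   bit 22 = 1  t=3,i=18
  #.#.# -> .   bit 21 = 0  t=1,i=7
  #.#.. -> .   bit 20 = 0  t=0,i=15
  #..## -> #   bit 19 = 1  t=0,i=17
  #..#. -> #   bit 18 = 1  t=0,i=7
  #...# -> .   bit 17 = 0  t=0,i=3
  #.... -> #   bit 16 = 1  t=2,i=6
  .#### -> #   bit 15 = 1  t=0,i=11
  .###. -> .   bit 14 = 0  t=1,i=18
  .##.# -> #   bit 13 = 1  t=2,i=2
  .##.. -> #   bit 12 = 1  t=0,i=19
  .#.## -> #   bit 11 = 1  t=0,i=9
  .#.#. -> .   bit 10 = 0  t=1,i=6
  .#..# -> .   bit 9 = 0  t=0,i=6
  .#... -> .   bit 8 = 0  t=1,i=14
  ..### -> .   bit 7 = 0  t=0,i=22
  ..##. -> #   bit 6 = 1  t=0,i=18
  ..#.# -> .   bit 5 = 0  t=0,i=8
  ..#.. -> #   bit 4 = 1  t=0,i=5
  ...## -> #   bit 3 = 1  t=1,i=16
  ...#. -> .   bit 2 = 0  t=0,i=4
  ....# -> #   bit 1 = 1  t=2,i=14
  ..... -> #   bit 0 = 1  t=2,i=7
  bits 00100001010011011011100001011011 = 558741595

558741595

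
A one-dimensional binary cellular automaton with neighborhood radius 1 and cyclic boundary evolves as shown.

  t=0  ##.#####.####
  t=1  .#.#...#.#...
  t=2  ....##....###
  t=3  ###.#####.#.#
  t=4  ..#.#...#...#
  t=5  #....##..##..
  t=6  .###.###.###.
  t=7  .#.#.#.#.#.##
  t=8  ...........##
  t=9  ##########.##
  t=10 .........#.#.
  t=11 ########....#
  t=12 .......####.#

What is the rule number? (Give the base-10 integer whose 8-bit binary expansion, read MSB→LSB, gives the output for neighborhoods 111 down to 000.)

  [7] ### => .  t=0,i=0
  [6] ##. => #  t=0,i=1
  [5] #.# => .  t=0,i=2
  [4] #.. => #  t=1,i=4
  [3] .## => #  t=0,i=3
  [2] .#. => .  t=1,i=1
  [1] ..# => .  t=1,i=0
  [0] ... => #  t=1,i=5
  bits 01011001 = 89

89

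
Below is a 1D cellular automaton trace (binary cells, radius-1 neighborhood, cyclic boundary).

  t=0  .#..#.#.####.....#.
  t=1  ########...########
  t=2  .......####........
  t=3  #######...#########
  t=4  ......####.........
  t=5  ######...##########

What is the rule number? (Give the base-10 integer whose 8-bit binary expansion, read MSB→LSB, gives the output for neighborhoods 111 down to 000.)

  [7] ### => .  t=0,i=9
  [6] ##. => #  t=0,i=11
  [5] #.# => #  t=0,i=5
  [4] #.. => #  t=0,i=2
  [3] .## => .  t=0,i=8
  [2] .#. => #  t=0,i=1
  [1] ..# => #  t=0,i=0
  [0] ... => #  t=0,i=13
  bits 01110111 = 119

119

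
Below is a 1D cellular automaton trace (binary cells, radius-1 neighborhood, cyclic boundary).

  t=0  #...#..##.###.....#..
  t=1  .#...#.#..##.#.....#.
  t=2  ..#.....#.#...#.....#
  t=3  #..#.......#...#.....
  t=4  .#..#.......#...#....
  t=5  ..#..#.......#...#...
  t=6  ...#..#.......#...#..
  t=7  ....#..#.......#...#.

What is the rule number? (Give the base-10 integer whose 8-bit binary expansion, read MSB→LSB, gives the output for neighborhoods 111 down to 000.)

  nb ###: next=#  (t=0,i=11, bit7=1)
  nb ##.: next=.  (t=0,i=8, bit6=0)
  nb #.#: next=.  (t=0,i=9, bit5=0)
  nb #..: next=#  (t=0,i=1, bit4=1)
  nb .##: next=#  (t=0,i=7, bit3=1)
  nb .#.: next=.  (t=0,i=0, bit2=0)
  nb ..#: next=.  (t=0,i=3, bit1=0)
  nb ...: next=.  (t=0,i=2, bit0=0)
  bits 10011000 = 152

152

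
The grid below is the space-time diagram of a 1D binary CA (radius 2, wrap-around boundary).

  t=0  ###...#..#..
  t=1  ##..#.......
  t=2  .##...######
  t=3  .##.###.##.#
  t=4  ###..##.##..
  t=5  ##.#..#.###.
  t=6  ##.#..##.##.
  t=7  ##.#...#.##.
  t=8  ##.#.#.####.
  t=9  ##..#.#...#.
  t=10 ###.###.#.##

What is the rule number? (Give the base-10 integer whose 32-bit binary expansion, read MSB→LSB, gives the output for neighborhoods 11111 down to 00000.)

2723380395

  ##### -> #   bit 31 = 1  t=2,i=8
  ####. -> .   bit 30 = 0  t=2,i=10
  ###.# -> #   bit 29 = 1  t=2,i=11
  ###.. -> .   bit 28 = 0  t=0,i=2
  ##.## -> .   bit 27 = 0  t=2,i=0
  ##.#. -> .   bit 26 = 0  t=3,i=10
  ##..# -> #   bit 25 = 1  t=1,i=2
  ##... -> .   bit 24 = 0  t=0,i=3
  #.### -> .   bit 23 = 0  t=3,i=4
  #.##. -> #   bit 22 = 1  t=2,i=1
  #.#.# -> .   bit 21 = 0  t=3,i=11
  #.#.. -> #   bit 20 = 1  t=5,i=3
  #..## -> .   bit 19 = 0  t=0,i=11
  #..#. -> .   bit 18 = 0  t=0,i=8
  #...# -> #   bit 17 = 1  t=0,i=4
  #.... -> #   bit 16 = 1  t=1,i=6
  .#### -> .   bit 15 = 0  t=2,i=7
  .###. -> #   bit 14 = 1  t=0,i=1
  .##.# -> #   bit 13 = 1  t=3,i=2
  .##.. -> #   bit 12 = 1  t=1,i=1
  .#.## -> #   bit 11 = 1  t=3,i=0
  .#.#. -> #   bit 10 = 1  t=8,i=4
  .#..# -> .   bit 9 = 0  t=0,i=7
  .#... -> .   bit 8 = 0  t=1,i=5
  ..### -> #   bit 7 = 1  t=0,i=0
  ..##. -> .   bit 6 = 0  t=1,i=0
  ..#.# -> #   bit 5 = 1  t=5,i=6
  ..#.. -> .   bit 4 = 0  t=0,i=6
  ...## -> #   bit 3 = 1  t=1,i=11
  ...#. -> .   bit 2 = 0  t=0,i=5
  ....# -> #   bit 1 = 1  t=1,i=10
  ..... -> #   bit 0 = 1  t=1,i=7
  bits 10100010010100110111110010101011 = 2723380395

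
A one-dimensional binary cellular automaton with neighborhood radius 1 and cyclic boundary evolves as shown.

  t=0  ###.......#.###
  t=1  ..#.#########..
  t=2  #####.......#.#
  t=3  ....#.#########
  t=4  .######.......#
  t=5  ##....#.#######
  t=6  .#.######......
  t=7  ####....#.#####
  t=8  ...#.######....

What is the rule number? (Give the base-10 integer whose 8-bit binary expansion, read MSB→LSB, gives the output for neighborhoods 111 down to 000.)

111

  ### -> .   bit 7 = 0  t=0,i=0
  ##. -> #   bit 6 = 1  t=0,i=2
  #.# -> #   bit 5 = 1  t=0,i=11
  #.. -> .   bit 4 = 0  t=0,i=3
  .## -> #   bit 3 = 1  t=0,i=12
  .#. -> #   bit 2 = 1  t=0,i=10
  ..# -> #   bit 1 = 1  t=0,i=9
  ... -> #   bit 0 = 1  t=0,i=4
  bits 01101111 = 111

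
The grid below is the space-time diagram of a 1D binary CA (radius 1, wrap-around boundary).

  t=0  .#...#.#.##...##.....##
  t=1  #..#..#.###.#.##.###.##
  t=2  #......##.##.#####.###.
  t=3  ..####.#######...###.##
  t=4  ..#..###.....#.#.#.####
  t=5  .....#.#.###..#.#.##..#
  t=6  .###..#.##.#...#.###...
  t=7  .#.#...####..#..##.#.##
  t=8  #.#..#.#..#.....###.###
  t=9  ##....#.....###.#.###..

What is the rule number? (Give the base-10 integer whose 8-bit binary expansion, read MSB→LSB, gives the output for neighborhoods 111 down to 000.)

105

  ### -> .   bit 7 = 0  t=1,i=9
  ##. -> #   bit 6 = 1  t=0,i=10
  #.# -> #   bit 5 = 1  t=0,i=0
  #.. -> .   bit 4 = 0  t=0,i=2
  .## -> #   bit 3 = 1  t=0,i=9
  .#. -> .   bit 2 = 0  t=0,i=1
  ..# -> .   bit 1 = 0  t=0,i=4
  ... -> #   bit 0 = 1  t=0,i=3
  bits 01101001 = 105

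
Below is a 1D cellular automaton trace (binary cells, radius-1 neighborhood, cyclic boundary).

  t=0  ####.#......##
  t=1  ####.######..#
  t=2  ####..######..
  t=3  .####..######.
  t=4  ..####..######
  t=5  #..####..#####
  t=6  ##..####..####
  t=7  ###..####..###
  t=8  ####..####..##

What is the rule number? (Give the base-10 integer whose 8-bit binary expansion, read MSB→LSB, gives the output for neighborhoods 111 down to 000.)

  ###|#  b7=1 t=0,i=0
  ##.|#  b6=1 t=0,i=3
  #.#|.  b5=0 t=0,i=4
  #..|#  b4=1 t=0,i=6
  .##|.  b3=0 t=0,i=12
  .#.|#  b2=1 t=0,i=5
  ..#|.  b1=0 t=0,i=11
  ...|#  b0=1 t=0,i=7
  bits 11010101 = 213

213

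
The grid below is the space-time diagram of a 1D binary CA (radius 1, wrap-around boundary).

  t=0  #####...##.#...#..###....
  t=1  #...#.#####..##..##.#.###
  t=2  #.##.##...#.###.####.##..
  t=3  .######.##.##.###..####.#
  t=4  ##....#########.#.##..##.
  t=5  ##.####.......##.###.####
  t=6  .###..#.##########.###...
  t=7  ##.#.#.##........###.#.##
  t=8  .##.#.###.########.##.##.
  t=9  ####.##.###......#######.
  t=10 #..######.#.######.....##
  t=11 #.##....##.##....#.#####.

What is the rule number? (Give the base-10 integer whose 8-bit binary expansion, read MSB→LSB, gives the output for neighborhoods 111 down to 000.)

107

  nb ###: next=.  (t=0,i=1, bit7=0)
  nb ##.: next=#  (t=0,i=4, bit6=1)
  nb #.#: next=#  (t=0,i=10, bit5=1)
  nb #..: next=.  (t=0,i=5, bit4=0)
  nb .##: next=#  (t=0,i=0, bit3=1)
  nb .#.: next=.  (t=0,i=11, bit2=0)
  nb ..#: next=#  (t=0,i=7, bit1=1)
  nb ...: next=#  (t=0,i=6, bit0=1)
  bits 01101011 = 107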